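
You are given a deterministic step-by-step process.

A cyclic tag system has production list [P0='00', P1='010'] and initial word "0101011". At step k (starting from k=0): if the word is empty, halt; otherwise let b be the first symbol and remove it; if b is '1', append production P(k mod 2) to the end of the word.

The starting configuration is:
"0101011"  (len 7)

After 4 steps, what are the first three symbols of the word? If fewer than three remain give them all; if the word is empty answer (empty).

011

0) "0101011"  (len 7)
1) "101011"  (len 6)
2) "01011010"  (len 8)
3) "1011010"  (len 7)
4) "011010010"  (len 9)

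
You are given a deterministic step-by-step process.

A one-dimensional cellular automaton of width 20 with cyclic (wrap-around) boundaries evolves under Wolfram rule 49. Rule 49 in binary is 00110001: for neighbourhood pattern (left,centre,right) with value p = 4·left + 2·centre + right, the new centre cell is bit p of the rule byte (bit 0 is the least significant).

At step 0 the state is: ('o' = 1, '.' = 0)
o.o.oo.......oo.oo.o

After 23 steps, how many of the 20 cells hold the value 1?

t=0: o.o.oo.......oo.oo.o
t=1: .o.o..oooooo...o..o.
t=2: ..o.o.......oo..o..o
t=3: o..o.oooooo...o..o..
t=4: .o..o......oo..o..o.
t=5: ..o..ooooo...o..o..o
t=6: o..o......oo..o..o..
t=7: .o..ooooo...o..o..o.
t=8: ..o......oo..o..o..o
t=9: o..ooooo...o..o..o..
t=10: .o......oo..o..o..o.
t=11: ..ooooo...o..o..o..o
t=12: o......oo..o..o..o..
t=13: .ooooo...o..o..o..o.
t=14: ......oo..o..o..o..o
t=15: ooooo...o..o..o..o..
t=16: .....oo..o..o..o..o.
t=17: oooo...o..o..o..o..o
t=18: ....oo..o..o..o..o..
t=19: ooo...o..o..o..o..oo
t=20: ...oo..o..o..o..o...
t=21: oo...o..o..o..o..ooo
t=22: ..oo..o..o..o..o....
t=23: o...o..o..o..o..oooo

9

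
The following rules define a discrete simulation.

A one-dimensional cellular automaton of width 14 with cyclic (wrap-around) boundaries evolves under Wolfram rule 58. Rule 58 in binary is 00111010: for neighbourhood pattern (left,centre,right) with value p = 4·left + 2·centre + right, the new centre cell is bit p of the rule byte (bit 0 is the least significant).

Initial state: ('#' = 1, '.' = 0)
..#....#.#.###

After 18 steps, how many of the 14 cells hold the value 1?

gen 0: ..#....#.#.###
gen 1: ##.#..#.#.##..
gen 2: #.#.##.#.##.##
gen 3: .#.##.#.##.##.
gen 4: #.##.#.##.##.#
gen 5: .##.#.##.##.##
gen 6: ##.#.##.##.##.
gen 7: #.#.##.##.##.#
gen 8: .#.##.##.##.##
gen 9: #.##.##.##.##.
gen 10: .##.##.##.##.#
gen 11: ##.##.##.##.#.
gen 12: #.##.##.##.#.#
gen 13: .##.##.##.#.##
gen 14: ##.##.##.#.##.
gen 15: #.##.##.#.##.#
gen 16: .##.##.#.##.##
gen 17: ##.##.#.##.##.
gen 18: #.##.#.##.##.#

9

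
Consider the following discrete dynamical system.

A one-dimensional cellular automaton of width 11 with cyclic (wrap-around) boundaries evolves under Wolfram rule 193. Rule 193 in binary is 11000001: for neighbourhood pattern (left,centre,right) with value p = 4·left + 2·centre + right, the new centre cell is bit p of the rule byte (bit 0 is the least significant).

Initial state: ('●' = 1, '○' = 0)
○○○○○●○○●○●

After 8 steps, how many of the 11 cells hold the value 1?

3

k=0  ○○○○○●○○●○●
k=1  ○●●●○○○○○○○
k=2  ○○●●○●●●●●●
k=3  ○○○●○○●●●●●
k=4  ○●○○○○○●●●●
k=5  ○○○●●●○○●●●
k=6  ○●○○●●○○○●●
k=7  ○○○○○●○●○○●
k=8  ○●●●○○○○○○○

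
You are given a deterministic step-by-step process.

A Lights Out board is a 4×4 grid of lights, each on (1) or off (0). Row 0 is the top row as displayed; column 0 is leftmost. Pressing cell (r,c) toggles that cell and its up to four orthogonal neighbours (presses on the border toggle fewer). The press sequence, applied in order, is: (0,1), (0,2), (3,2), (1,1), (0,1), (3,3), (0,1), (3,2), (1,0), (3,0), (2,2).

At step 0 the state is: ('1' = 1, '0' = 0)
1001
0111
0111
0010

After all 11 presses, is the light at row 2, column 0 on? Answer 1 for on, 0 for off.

0

0) 1001
0111
0111
0010
1) 0111
0011
0111
0010
2) 0000
0001
0111
0010
3) 0000
0001
0101
0101
4) 0100
1111
0001
0101
5) 1010
1011
0001
0101
6) 1010
1011
0000
0110
7) 0100
1111
0000
0110
8) 0100
1111
0010
0001
9) 1100
0011
1010
0001
10) 1100
0011
0010
1101
11) 1100
0001
0101
1111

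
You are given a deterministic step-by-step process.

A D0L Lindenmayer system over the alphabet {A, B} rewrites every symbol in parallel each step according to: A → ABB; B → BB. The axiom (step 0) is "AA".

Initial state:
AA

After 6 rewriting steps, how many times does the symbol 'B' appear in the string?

252

step 0: AA
step 1: ABBABB
step 2: ABBBBBBABBBBBB
step 3: ABBBBBBBBBBBBBBABBBBBBBBBBBBBB
step 4: ABBBBBBBBBBBBBBBBBBBBBBBBBBBBBBABBBBBBBBBBBBBBBBBBBBBBBBBBBBBB
step 5: ABBBBBBBBBBBBBBBBBBBBBBBBBBBBBBBBBBBBBBBBBBBBBBBBBBBBBBBBB…BBBBBBBBBBBBBBBBBBBBBBBBBBBBBBBBBBBBBBBBBBBBBBBBBBBBBBBBBB  (len 126)
step 6: ABBBBBBBBBBBBBBBBBBBBBBBBBBBBBBBBBBBBBBBBBBBBBBBBBBBBBBBBB…BBBBBBBBBBBBBBBBBBBBBBBBBBBBBBBBBBBBBBBBBBBBBBBBBBBBBBBBBB  (len 254)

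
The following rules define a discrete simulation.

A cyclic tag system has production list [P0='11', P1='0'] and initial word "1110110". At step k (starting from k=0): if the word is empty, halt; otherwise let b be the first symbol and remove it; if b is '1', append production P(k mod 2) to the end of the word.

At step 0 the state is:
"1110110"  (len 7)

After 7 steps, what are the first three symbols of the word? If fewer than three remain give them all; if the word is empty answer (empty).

k=0  "1110110"  (len 7)
k=1  "11011011"  (len 8)
k=2  "10110110"  (len 8)
k=3  "011011011"  (len 9)
k=4  "11011011"  (len 8)
k=5  "101101111"  (len 9)
k=6  "011011110"  (len 9)
k=7  "11011110"  (len 8)

110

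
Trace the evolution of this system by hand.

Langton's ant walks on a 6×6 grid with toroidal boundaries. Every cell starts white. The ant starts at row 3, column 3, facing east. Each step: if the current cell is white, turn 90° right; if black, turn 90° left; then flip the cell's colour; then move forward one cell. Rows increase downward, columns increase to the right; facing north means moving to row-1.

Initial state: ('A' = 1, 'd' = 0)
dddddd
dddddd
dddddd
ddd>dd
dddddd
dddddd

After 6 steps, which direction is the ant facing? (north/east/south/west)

east

step 0: dddddd
dddddd
dddddd
ddd>dd
dddddd
dddddd
step 1: dddddd
dddddd
dddddd
dddAdd
dddvdd
dddddd
step 2: dddddd
dddddd
dddddd
dddAdd
dd<Add
dddddd
step 3: dddddd
dddddd
dddddd
dd^Add
ddAAdd
dddddd
step 4: dddddd
dddddd
dddddd
ddA>dd
ddAAdd
dddddd
step 5: dddddd
dddddd
ddd^dd
ddAddd
ddAAdd
dddddd
step 6: dddddd
dddddd
dddA>d
ddAddd
ddAAdd
dddddd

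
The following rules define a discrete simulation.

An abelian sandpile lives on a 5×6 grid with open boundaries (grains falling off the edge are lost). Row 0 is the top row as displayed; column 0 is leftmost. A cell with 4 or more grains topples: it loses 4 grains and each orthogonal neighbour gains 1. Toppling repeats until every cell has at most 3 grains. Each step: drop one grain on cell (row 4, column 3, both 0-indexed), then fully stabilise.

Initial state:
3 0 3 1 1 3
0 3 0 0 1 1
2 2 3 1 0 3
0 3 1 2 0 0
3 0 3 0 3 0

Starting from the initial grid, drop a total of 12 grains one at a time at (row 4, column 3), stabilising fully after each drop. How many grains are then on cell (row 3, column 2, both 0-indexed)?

t=0: 3 0 3 1 1 3
0 3 0 0 1 1
2 2 3 1 0 3
0 3 1 2 0 0
3 0 3 0 3 0
t=1: 3 0 3 1 1 3
0 3 0 0 1 1
2 2 3 1 0 3
0 3 1 2 0 0
3 0 3 1 3 0
t=2: 3 0 3 1 1 3
0 3 0 0 1 1
2 2 3 1 0 3
0 3 1 2 0 0
3 0 3 2 3 0
t=3: 3 0 3 1 1 3
0 3 0 0 1 1
2 2 3 1 0 3
0 3 1 2 0 0
3 0 3 3 3 0
t=4: 3 0 3 1 1 3
0 3 0 0 1 1
2 2 3 1 0 3
0 3 2 3 1 0
3 1 0 2 0 1
t=5: 3 0 3 1 1 3
0 3 0 0 1 1
2 2 3 1 0 3
0 3 2 3 1 0
3 1 0 3 0 1
t=6: 3 0 3 1 1 3
0 3 0 0 1 1
2 2 3 2 0 3
0 3 3 0 2 0
3 1 1 1 1 1
t=7: 3 0 3 1 1 3
0 3 0 0 1 1
2 2 3 2 0 3
0 3 3 0 2 0
3 1 1 2 1 1
t=8: 3 0 3 1 1 3
0 3 0 0 1 1
2 2 3 2 0 3
0 3 3 0 2 0
3 1 1 3 1 1
t=9: 3 0 3 1 1 3
0 3 0 0 1 1
2 2 3 2 0 3
0 3 3 1 2 0
3 1 2 0 2 1
t=10: 3 0 3 1 1 3
0 3 0 0 1 1
2 2 3 2 0 3
0 3 3 1 2 0
3 1 2 1 2 1
t=11: 3 0 3 1 1 3
0 3 0 0 1 1
2 2 3 2 0 3
0 3 3 1 2 0
3 1 2 2 2 1
t=12: 3 0 3 1 1 3
0 3 0 0 1 1
2 2 3 2 0 3
0 3 3 1 2 0
3 1 2 3 2 1

3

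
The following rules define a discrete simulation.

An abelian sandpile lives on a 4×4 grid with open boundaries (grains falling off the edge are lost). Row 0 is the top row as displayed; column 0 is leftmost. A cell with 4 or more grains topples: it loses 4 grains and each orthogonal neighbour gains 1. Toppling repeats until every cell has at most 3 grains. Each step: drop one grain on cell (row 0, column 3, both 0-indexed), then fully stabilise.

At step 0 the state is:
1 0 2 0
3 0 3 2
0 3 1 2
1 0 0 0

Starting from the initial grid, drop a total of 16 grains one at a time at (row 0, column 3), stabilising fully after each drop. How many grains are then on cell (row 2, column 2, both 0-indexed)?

2

k=0  1 0 2 0
3 0 3 2
0 3 1 2
1 0 0 0
k=1  1 0 2 1
3 0 3 2
0 3 1 2
1 0 0 0
k=2  1 0 2 2
3 0 3 2
0 3 1 2
1 0 0 0
k=3  1 0 2 3
3 0 3 2
0 3 1 2
1 0 0 0
k=4  1 0 3 0
3 0 3 3
0 3 1 2
1 0 0 0
k=5  1 0 3 1
3 0 3 3
0 3 1 2
1 0 0 0
k=6  1 0 3 2
3 0 3 3
0 3 1 2
1 0 0 0
k=7  1 0 3 3
3 0 3 3
0 3 1 2
1 0 0 0
k=8  1 1 1 2
3 1 1 1
0 3 2 3
1 0 0 0
k=9  1 1 1 3
3 1 1 1
0 3 2 3
1 0 0 0
k=10  1 1 2 0
3 1 1 2
0 3 2 3
1 0 0 0
k=11  1 1 2 1
3 1 1 2
0 3 2 3
1 0 0 0
k=12  1 1 2 2
3 1 1 2
0 3 2 3
1 0 0 0
k=13  1 1 2 3
3 1 1 2
0 3 2 3
1 0 0 0
k=14  1 1 3 0
3 1 1 3
0 3 2 3
1 0 0 0
k=15  1 1 3 1
3 1 1 3
0 3 2 3
1 0 0 0
k=16  1 1 3 2
3 1 1 3
0 3 2 3
1 0 0 0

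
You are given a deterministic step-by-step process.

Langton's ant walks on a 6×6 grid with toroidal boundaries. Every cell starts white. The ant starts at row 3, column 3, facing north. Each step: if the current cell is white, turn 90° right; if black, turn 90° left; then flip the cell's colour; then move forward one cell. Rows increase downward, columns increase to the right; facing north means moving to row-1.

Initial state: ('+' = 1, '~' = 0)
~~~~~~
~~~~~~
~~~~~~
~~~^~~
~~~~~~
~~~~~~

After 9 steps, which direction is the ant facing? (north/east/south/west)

gen 0: ~~~~~~
~~~~~~
~~~~~~
~~~^~~
~~~~~~
~~~~~~
gen 1: ~~~~~~
~~~~~~
~~~~~~
~~~+>~
~~~~~~
~~~~~~
gen 2: ~~~~~~
~~~~~~
~~~~~~
~~~++~
~~~~v~
~~~~~~
gen 3: ~~~~~~
~~~~~~
~~~~~~
~~~++~
~~~<+~
~~~~~~
gen 4: ~~~~~~
~~~~~~
~~~~~~
~~~^+~
~~~++~
~~~~~~
gen 5: ~~~~~~
~~~~~~
~~~~~~
~~<~+~
~~~++~
~~~~~~
gen 6: ~~~~~~
~~~~~~
~~^~~~
~~+~+~
~~~++~
~~~~~~
gen 7: ~~~~~~
~~~~~~
~~+>~~
~~+~+~
~~~++~
~~~~~~
gen 8: ~~~~~~
~~~~~~
~~++~~
~~+v+~
~~~++~
~~~~~~
gen 9: ~~~~~~
~~~~~~
~~++~~
~~<++~
~~~++~
~~~~~~

west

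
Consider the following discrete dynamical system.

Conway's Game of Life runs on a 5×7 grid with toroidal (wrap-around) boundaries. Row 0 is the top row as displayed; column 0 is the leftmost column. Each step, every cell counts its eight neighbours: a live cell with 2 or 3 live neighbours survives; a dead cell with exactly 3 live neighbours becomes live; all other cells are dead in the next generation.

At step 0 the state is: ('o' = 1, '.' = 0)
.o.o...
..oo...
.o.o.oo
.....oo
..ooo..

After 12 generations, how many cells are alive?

t=0: .o.o...
..oo...
.o.o.oo
.....oo
..ooo..
t=1: .o.....
oo.o...
o..o.oo
o.....o
..oooo.
t=2: oo.....
.o..o..
..o.oo.
ooo....
ooooooo
t=3: .......
oooooo.
o.o.oo.
.......
...ooo.
t=4: .o....o
o.o..o.
o.o..o.
......o
....o..
t=5: oo...oo
o.o..o.
o....o.
.....oo
o....o.
t=6: ....oo.
....oo.
oo..oo.
o...oo.
.o..o..
t=7: ...o...
...o...
oo.o...
o..o...
...o..o
t=8: ..ooo..
...oo..
oo.oo..
oo.oo.o
..ooo..
t=9: .....o.
.o...o.
.o....o
......o
o......
t=10: ......o
o....oo
.....oo
......o
......o
t=11: .......
o......
.......
o.....o
o....oo
t=12: o......
.......
o.....o
o....o.
o....o.

7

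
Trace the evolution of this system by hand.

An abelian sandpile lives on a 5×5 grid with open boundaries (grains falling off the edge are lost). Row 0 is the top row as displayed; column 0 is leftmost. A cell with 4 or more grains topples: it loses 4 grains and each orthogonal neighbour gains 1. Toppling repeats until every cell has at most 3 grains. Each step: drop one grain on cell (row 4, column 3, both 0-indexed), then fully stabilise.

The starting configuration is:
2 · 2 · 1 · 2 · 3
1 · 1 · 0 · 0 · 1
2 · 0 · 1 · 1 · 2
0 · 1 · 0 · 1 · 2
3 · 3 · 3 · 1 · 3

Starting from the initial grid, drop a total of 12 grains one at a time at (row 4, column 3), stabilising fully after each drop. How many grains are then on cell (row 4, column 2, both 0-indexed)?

k=0  2 · 2 · 1 · 2 · 3
1 · 1 · 0 · 0 · 1
2 · 0 · 1 · 1 · 2
0 · 1 · 0 · 1 · 2
3 · 3 · 3 · 1 · 3
k=1  2 · 2 · 1 · 2 · 3
1 · 1 · 0 · 0 · 1
2 · 0 · 1 · 1 · 2
0 · 1 · 0 · 1 · 2
3 · 3 · 3 · 2 · 3
k=2  2 · 2 · 1 · 2 · 3
1 · 1 · 0 · 0 · 1
2 · 0 · 1 · 1 · 2
0 · 1 · 0 · 1 · 2
3 · 3 · 3 · 3 · 3
k=3  2 · 2 · 1 · 2 · 3
1 · 1 · 0 · 0 · 1
2 · 0 · 1 · 1 · 2
1 · 2 · 1 · 2 · 3
0 · 1 · 1 · 2 · 0
k=4  2 · 2 · 1 · 2 · 3
1 · 1 · 0 · 0 · 1
2 · 0 · 1 · 1 · 2
1 · 2 · 1 · 2 · 3
0 · 1 · 1 · 3 · 0
k=5  2 · 2 · 1 · 2 · 3
1 · 1 · 0 · 0 · 1
2 · 0 · 1 · 1 · 2
1 · 2 · 1 · 3 · 3
0 · 1 · 2 · 0 · 1
k=6  2 · 2 · 1 · 2 · 3
1 · 1 · 0 · 0 · 1
2 · 0 · 1 · 1 · 2
1 · 2 · 1 · 3 · 3
0 · 1 · 2 · 1 · 1
k=7  2 · 2 · 1 · 2 · 3
1 · 1 · 0 · 0 · 1
2 · 0 · 1 · 1 · 2
1 · 2 · 1 · 3 · 3
0 · 1 · 2 · 2 · 1
k=8  2 · 2 · 1 · 2 · 3
1 · 1 · 0 · 0 · 1
2 · 0 · 1 · 1 · 2
1 · 2 · 1 · 3 · 3
0 · 1 · 2 · 3 · 1
k=9  2 · 2 · 1 · 2 · 3
1 · 1 · 0 · 0 · 1
2 · 0 · 1 · 2 · 3
1 · 2 · 2 · 1 · 0
0 · 1 · 3 · 1 · 3
k=10  2 · 2 · 1 · 2 · 3
1 · 1 · 0 · 0 · 1
2 · 0 · 1 · 2 · 3
1 · 2 · 2 · 1 · 0
0 · 1 · 3 · 2 · 3
k=11  2 · 2 · 1 · 2 · 3
1 · 1 · 0 · 0 · 1
2 · 0 · 1 · 2 · 3
1 · 2 · 2 · 1 · 0
0 · 1 · 3 · 3 · 3
k=12  2 · 2 · 1 · 2 · 3
1 · 1 · 0 · 0 · 1
2 · 0 · 1 · 2 · 3
1 · 2 · 3 · 2 · 1
0 · 2 · 0 · 2 · 0

0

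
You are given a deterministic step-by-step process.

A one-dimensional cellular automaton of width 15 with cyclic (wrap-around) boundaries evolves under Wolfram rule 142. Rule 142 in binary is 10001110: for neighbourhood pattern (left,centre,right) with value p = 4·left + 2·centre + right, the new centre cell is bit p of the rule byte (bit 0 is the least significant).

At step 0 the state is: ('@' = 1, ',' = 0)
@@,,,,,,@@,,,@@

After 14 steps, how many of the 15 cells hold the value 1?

6

[0] @@,,,,,,@@,,,@@
[1] @,,,,,,@@,,,@@@
[2] ,,,,,,@@,,,@@@@
[3] ,,,,,@@,,,@@@@,
[4] ,,,,@@,,,@@@@,,
[5] ,,,@@,,,@@@@,,,
[6] ,,@@,,,@@@@,,,,
[7] ,@@,,,@@@@,,,,,
[8] @@,,,@@@@,,,,,,
[9] @,,,@@@@,,,,,,@
[10] ,,,@@@@,,,,,,@@
[11] ,,@@@@,,,,,,@@,
[12] ,@@@@,,,,,,@@,,
[13] @@@@,,,,,,@@,,,
[14] @@@,,,,,,@@,,,@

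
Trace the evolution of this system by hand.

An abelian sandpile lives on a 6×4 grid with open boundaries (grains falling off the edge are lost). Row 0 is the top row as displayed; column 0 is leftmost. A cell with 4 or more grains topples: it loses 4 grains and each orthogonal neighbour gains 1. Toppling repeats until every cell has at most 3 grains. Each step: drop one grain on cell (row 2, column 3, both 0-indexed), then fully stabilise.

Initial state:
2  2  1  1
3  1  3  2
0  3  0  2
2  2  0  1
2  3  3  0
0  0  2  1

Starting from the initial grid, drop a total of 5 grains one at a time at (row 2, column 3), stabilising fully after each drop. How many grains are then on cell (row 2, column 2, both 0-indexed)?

[0] 2  2  1  1
3  1  3  2
0  3  0  2
2  2  0  1
2  3  3  0
0  0  2  1
[1] 2  2  1  1
3  1  3  2
0  3  0  3
2  2  0  1
2  3  3  0
0  0  2  1
[2] 2  2  1  1
3  1  3  3
0  3  1  0
2  2  0  2
2  3  3  0
0  0  2  1
[3] 2  2  1  1
3  1  3  3
0  3  1  1
2  2  0  2
2  3  3  0
0  0  2  1
[4] 2  2  1  1
3  1  3  3
0  3  1  2
2  2  0  2
2  3  3  0
0  0  2  1
[5] 2  2  1  1
3  1  3  3
0  3  1  3
2  2  0  2
2  3  3  0
0  0  2  1

1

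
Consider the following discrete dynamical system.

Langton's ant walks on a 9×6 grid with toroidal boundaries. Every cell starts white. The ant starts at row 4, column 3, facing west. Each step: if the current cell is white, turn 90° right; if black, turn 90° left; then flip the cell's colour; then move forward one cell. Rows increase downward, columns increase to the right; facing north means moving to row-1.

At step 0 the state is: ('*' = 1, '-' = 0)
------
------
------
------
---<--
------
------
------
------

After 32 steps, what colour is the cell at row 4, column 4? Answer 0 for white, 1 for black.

0

t=0: ------
------
------
------
---<--
------
------
------
------
t=1: ------
------
------
---^--
---*--
------
------
------
------
t=2: ------
------
------
---*>-
---*--
------
------
------
------
t=3: ------
------
------
---**-
---*v-
------
------
------
------
t=4: ------
------
------
---**-
---<*-
------
------
------
------
t=5: ------
------
------
---**-
----*-
---v--
------
------
------
t=6: ------
------
------
---**-
----*-
--<*--
------
------
------
t=7: ------
------
------
---**-
--^-*-
--**--
------
------
------
t=8: ------
------
------
---**-
--*>*-
--**--
------
------
------
t=9: ------
------
------
---**-
--***-
--*v--
------
------
------
t=10: ------
------
------
---**-
--***-
--*->-
------
------
------
t=11: ------
------
------
---**-
--***-
--*-*-
----v-
------
------
t=12: ------
------
------
---**-
--***-
--*-*-
---<*-
------
------
t=13: ------
------
------
---**-
--***-
--*^*-
---**-
------
------
t=14: ------
------
------
---**-
--***-
--**>-
---**-
------
------
t=15: ------
------
------
---**-
--**^-
--**--
---**-
------
------
t=16: ------
------
------
---**-
--*<--
--**--
---**-
------
------
t=17: ------
------
------
---**-
--*---
--*v--
---**-
------
------
t=18: ------
------
------
---**-
--*---
--*->-
---**-
------
------
t=19: ------
------
------
---**-
--*---
--*-*-
---*v-
------
------
t=20: ------
------
------
---**-
--*---
--*-*-
---*->
------
------
t=21: ------
------
------
---**-
--*---
--*-*-
---*-*
-----v
------
t=22: ------
------
------
---**-
--*---
--*-*-
---*-*
----<*
------
t=23: ------
------
------
---**-
--*---
--*-*-
---*^*
----**
------
t=24: ------
------
------
---**-
--*---
--*-*-
---**>
----**
------
t=25: ------
------
------
---**-
--*---
--*-*^
---**-
----**
------
t=26: ------
------
------
---**-
--*---
>-*-**
---**-
----**
------
t=27: ------
------
------
---**-
--*---
*-*-**
v--**-
----**
------
t=28: ------
------
------
---**-
--*---
*-*-**
*--**<
----**
------
t=29: ------
------
------
---**-
--*---
*-*-*^
*--***
----**
------
t=30: ------
------
------
---**-
--*---
*-*-<-
*--***
----**
------
t=31: ------
------
------
---**-
--*---
*-*---
*--*v*
----**
------
t=32: ------
------
------
---**-
--*---
*-*---
*--*->
----**
------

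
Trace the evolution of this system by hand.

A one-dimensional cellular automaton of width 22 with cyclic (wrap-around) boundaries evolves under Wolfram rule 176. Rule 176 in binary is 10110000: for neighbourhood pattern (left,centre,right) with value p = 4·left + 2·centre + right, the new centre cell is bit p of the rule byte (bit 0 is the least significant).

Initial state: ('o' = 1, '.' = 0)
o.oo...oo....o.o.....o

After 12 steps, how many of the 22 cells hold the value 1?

t=0: o.oo...oo....o.o.....o
t=1: .o..o....o....o.o.....
t=2: ..o..o....o....o.o....
t=3: ...o..o....o....o.o...
t=4: ....o..o....o....o.o..
t=5: .....o..o....o....o.o.
t=6: ......o..o....o....o.o
t=7: o......o..o....o....o.
t=8: .o......o..o....o....o
t=9: o.o......o..o....o....
t=10: .o.o......o..o....o...
t=11: ..o.o......o..o....o..
t=12: ...o.o......o..o....o.

5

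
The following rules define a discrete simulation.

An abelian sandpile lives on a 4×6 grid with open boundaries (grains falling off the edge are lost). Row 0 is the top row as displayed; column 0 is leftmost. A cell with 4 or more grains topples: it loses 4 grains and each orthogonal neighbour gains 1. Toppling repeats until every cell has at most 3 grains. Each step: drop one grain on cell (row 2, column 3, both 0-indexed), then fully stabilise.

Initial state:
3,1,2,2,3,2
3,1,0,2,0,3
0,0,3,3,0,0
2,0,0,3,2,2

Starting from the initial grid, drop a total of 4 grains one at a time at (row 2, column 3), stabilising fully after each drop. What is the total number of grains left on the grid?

[0] 3,1,2,2,3,2
3,1,0,2,0,3
0,0,3,3,0,0
2,0,0,3,2,2
[1] 3,1,2,2,3,2
3,1,1,3,0,3
0,1,0,2,1,0
2,0,2,0,3,2
[2] 3,1,2,2,3,2
3,1,1,3,0,3
0,1,0,3,1,0
2,0,2,0,3,2
[3] 3,1,2,3,3,2
3,1,2,0,1,3
0,1,1,1,2,0
2,0,2,1,3,2
[4] 3,1,2,3,3,2
3,1,2,0,1,3
0,1,1,2,2,0
2,0,2,1,3,2

40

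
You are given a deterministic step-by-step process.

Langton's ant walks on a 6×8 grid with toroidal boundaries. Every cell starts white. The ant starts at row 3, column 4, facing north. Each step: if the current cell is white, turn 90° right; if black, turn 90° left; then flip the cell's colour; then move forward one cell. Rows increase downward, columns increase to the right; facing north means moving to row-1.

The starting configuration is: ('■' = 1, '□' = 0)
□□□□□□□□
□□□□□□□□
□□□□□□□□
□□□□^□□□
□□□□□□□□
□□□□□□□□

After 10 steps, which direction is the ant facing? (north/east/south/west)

south

gen 0: □□□□□□□□
□□□□□□□□
□□□□□□□□
□□□□^□□□
□□□□□□□□
□□□□□□□□
gen 1: □□□□□□□□
□□□□□□□□
□□□□□□□□
□□□□■>□□
□□□□□□□□
□□□□□□□□
gen 2: □□□□□□□□
□□□□□□□□
□□□□□□□□
□□□□■■□□
□□□□□v□□
□□□□□□□□
gen 3: □□□□□□□□
□□□□□□□□
□□□□□□□□
□□□□■■□□
□□□□<■□□
□□□□□□□□
gen 4: □□□□□□□□
□□□□□□□□
□□□□□□□□
□□□□^■□□
□□□□■■□□
□□□□□□□□
gen 5: □□□□□□□□
□□□□□□□□
□□□□□□□□
□□□<□■□□
□□□□■■□□
□□□□□□□□
gen 6: □□□□□□□□
□□□□□□□□
□□□^□□□□
□□□■□■□□
□□□□■■□□
□□□□□□□□
gen 7: □□□□□□□□
□□□□□□□□
□□□■>□□□
□□□■□■□□
□□□□■■□□
□□□□□□□□
gen 8: □□□□□□□□
□□□□□□□□
□□□■■□□□
□□□■v■□□
□□□□■■□□
□□□□□□□□
gen 9: □□□□□□□□
□□□□□□□□
□□□■■□□□
□□□<■■□□
□□□□■■□□
□□□□□□□□
gen 10: □□□□□□□□
□□□□□□□□
□□□■■□□□
□□□□■■□□
□□□v■■□□
□□□□□□□□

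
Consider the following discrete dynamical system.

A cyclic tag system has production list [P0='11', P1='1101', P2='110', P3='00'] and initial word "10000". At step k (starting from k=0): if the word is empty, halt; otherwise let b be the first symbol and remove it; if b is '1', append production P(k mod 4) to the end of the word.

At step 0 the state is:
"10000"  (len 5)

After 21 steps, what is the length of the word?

15

0) "10000"  (len 5)
1) "000011"  (len 6)
2) "00011"  (len 5)
3) "0011"  (len 4)
4) "011"  (len 3)
5) "11"  (len 2)
6) "11101"  (len 5)
7) "1101110"  (len 7)
8) "10111000"  (len 8)
9) "011100011"  (len 9)
10) "11100011"  (len 8)
11) "1100011110"  (len 10)
12) "10001111000"  (len 11)
13) "000111100011"  (len 12)
14) "00111100011"  (len 11)
15) "0111100011"  (len 10)
16) "111100011"  (len 9)
17) "1110001111"  (len 10)
18) "1100011111101"  (len 13)
19) "100011111101110"  (len 15)
20) "0001111110111000"  (len 16)
21) "001111110111000"  (len 15)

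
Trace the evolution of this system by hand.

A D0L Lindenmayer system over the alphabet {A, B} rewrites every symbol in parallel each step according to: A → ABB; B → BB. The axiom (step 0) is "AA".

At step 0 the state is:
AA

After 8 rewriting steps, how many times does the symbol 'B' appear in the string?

k=0  AA
k=1  ABBABB
k=2  ABBBBBBABBBBBB
k=3  ABBBBBBBBBBBBBBABBBBBBBBBBBBBB
k=4  ABBBBBBBBBBBBBBBBBBBBBBBBBBBBBBABBBBBBBBBBBBBBBBBBBBBBBBBBBBBB
k=5  ABBBBBBBBBBBBBBBBBBBBBBBBBBBBBBBBBBBBBBBBBBBBBBBBBBBBBBBBB…BBBBBBBBBBBBBBBBBBBBBBBBBBBBBBBBBBBBBBBBBBBBBBBBBBBBBBBBBB  (len 126)
k=6  ABBBBBBBBBBBBBBBBBBBBBBBBBBBBBBBBBBBBBBBBBBBBBBBBBBBBBBBBB…BBBBBBBBBBBBBBBBBBBBBBBBBBBBBBBBBBBBBBBBBBBBBBBBBBBBBBBBBB  (len 254)
k=7  ABBBBBBBBBBBBBBBBBBBBBBBBBBBBBBBBBBBBBBBBBBBBBBBBBBBBBBBBB…BBBBBBBBBBBBBBBBBBBBBBBBBBBBBBBBBBBBBBBBBBBBBBBBBBBBBBBBBB  (len 510)
k=8  ABBBBBBBBBBBBBBBBBBBBBBBBBBBBBBBBBBBBBBBBBBBBBBBBBBBBBBBBB…BBBBBBBBBBBBBBBBBBBBBBBBBBBBBBBBBBBBBBBBBBBBBBBBBBBBBBBBBB  (len 1022)

1020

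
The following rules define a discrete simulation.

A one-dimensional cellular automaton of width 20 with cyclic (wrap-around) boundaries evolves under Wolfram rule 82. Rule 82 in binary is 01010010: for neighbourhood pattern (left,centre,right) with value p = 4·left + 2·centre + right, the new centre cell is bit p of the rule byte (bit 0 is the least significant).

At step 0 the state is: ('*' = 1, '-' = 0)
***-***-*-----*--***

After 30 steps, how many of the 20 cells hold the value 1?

0) ***-***-*-----*--***
1) --*---*--*---*-**---
2) -*-*-*-**-*-*---**--
3) *-------*----*-*-**-
4) -*-----*-*--*-----*-
5) *-*---*---**-*---*-*
6) *--*-*-*-*-*--*-*---
7) -**---------**---*-*
8) --**-------*-**-*---
9) -*-**-----*---*--*--
10) *---**---*-*-*-**-*-
11) -*-*-**-*-------*---
12) *-----*--*-----*-*--
13) -*---*-**-*---*---**
14) --*-*---*--*-*-*-*-*
15) **---*-*-**---------
16) -**-*-----**-------*
17) --*--*---*-**-----*-
18) -*-**-*-*---**---*-*
19) ----*----*-*-**-*---
20) ---*-*--*-----*--*--
21) --*---**-*---*-**-*-
22) -*-*-*-*--*-*---*--*
23) --------**---*-*-**-
24) -------*-**-*-----**
25) *-----*---*--*---*-*
26) **---*-*-*-**-*-*---
27) -**-*-------*----*-*
28) --*--*-----*-*--*---
29) -*-**-*---*---**-*--
30) *---*--*-*-*-*-*--*-

8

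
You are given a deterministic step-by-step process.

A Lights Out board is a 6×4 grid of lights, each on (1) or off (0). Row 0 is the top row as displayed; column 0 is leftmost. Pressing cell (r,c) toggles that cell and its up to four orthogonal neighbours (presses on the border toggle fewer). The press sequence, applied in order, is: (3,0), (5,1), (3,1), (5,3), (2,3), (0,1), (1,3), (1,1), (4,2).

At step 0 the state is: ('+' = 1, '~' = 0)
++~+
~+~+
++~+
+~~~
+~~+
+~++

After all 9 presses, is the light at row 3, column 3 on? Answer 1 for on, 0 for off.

t=0: ++~+
~+~+
++~+
+~~~
+~~+
+~++
t=1: ++~+
~+~+
~+~+
~+~~
~~~+
+~++
t=2: ++~+
~+~+
~+~+
~+~~
~+~+
~+~+
t=3: ++~+
~+~+
~~~+
+~+~
~~~+
~+~+
t=4: ++~+
~+~+
~~~+
+~+~
~~~~
~++~
t=5: ++~+
~+~~
~~+~
+~++
~~~~
~++~
t=6: ~~++
~~~~
~~+~
+~++
~~~~
~++~
t=7: ~~+~
~~++
~~++
+~++
~~~~
~++~
t=8: ~++~
++~+
~+++
+~++
~~~~
~++~
t=9: ~++~
++~+
~+++
+~~+
~+++
~+~~

1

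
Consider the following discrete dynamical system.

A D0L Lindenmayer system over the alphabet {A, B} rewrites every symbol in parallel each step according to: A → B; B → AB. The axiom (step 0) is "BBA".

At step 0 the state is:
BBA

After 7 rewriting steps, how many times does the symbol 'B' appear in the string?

55

t=0: BBA
t=1: ABABB
t=2: BABBABAB
t=3: ABBABABBABBAB
t=4: BABABBABBABABBABABBAB
t=5: ABBABBABABBABABBABBABABBABBABABBAB
t=6: BABABBABABBABBABABBABBABABBABABBABBABABBABABBABBABABBAB
t=7: ABBABBABABBABBABABBABABBABBABABBABABBABBABABBABBABABBABABBABBABABBABBABABBABABBABBABABBAB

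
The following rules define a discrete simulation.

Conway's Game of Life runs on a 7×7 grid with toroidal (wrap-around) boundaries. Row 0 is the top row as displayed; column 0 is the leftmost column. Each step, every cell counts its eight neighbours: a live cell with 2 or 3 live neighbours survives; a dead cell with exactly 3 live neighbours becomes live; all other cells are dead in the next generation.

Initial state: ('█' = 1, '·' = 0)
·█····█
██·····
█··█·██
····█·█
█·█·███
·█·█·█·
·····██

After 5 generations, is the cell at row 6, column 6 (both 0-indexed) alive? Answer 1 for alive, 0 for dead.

1

k=0  ·█····█
██·····
█··█·██
····█·█
█·█·███
·█·█·█·
·····██
k=1  ·█···██
·██··█·
·█··██·
·█·····
███····
·███···
··█·███
k=2  ·█·█···
·██····
██··██·
·······
█··█···
····███
····█·█
k=3  ██·█···
···██··
███····
██··█·█
····███
█··██·█
█··██·█
k=4  ██···██
···██··
··█·███
··███··
·█·····
·······
·······
k=5  █···███
·███···
··█····
·██·█··
··██···
·······
█·····█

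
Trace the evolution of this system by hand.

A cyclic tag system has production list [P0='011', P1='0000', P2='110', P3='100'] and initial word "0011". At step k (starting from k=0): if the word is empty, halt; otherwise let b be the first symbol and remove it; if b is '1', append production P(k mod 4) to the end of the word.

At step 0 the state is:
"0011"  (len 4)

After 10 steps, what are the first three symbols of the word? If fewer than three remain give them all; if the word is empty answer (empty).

k=0  "0011"  (len 4)
k=1  "011"  (len 3)
k=2  "11"  (len 2)
k=3  "1110"  (len 4)
k=4  "110100"  (len 6)
k=5  "10100011"  (len 8)
k=6  "01000110000"  (len 11)
k=7  "1000110000"  (len 10)
k=8  "000110000100"  (len 12)
k=9  "00110000100"  (len 11)
k=10  "0110000100"  (len 10)

011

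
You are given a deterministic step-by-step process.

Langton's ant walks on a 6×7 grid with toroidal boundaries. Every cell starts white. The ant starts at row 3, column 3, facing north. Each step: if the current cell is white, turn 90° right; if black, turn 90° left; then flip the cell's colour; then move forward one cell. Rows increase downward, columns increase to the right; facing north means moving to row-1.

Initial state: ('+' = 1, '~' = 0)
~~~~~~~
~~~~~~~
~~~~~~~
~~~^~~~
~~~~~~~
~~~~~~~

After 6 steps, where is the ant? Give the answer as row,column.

2,2

step 0: ~~~~~~~
~~~~~~~
~~~~~~~
~~~^~~~
~~~~~~~
~~~~~~~
step 1: ~~~~~~~
~~~~~~~
~~~~~~~
~~~+>~~
~~~~~~~
~~~~~~~
step 2: ~~~~~~~
~~~~~~~
~~~~~~~
~~~++~~
~~~~v~~
~~~~~~~
step 3: ~~~~~~~
~~~~~~~
~~~~~~~
~~~++~~
~~~<+~~
~~~~~~~
step 4: ~~~~~~~
~~~~~~~
~~~~~~~
~~~^+~~
~~~++~~
~~~~~~~
step 5: ~~~~~~~
~~~~~~~
~~~~~~~
~~<~+~~
~~~++~~
~~~~~~~
step 6: ~~~~~~~
~~~~~~~
~~^~~~~
~~+~+~~
~~~++~~
~~~~~~~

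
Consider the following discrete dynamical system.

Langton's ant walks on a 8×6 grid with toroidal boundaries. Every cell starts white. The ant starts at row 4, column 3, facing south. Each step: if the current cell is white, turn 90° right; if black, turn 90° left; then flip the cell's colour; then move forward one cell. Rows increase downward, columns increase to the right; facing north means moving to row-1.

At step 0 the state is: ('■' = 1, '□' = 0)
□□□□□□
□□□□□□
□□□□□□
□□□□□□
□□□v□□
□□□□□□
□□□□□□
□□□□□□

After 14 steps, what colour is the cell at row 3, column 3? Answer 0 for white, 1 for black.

1

0) □□□□□□
□□□□□□
□□□□□□
□□□□□□
□□□v□□
□□□□□□
□□□□□□
□□□□□□
1) □□□□□□
□□□□□□
□□□□□□
□□□□□□
□□<■□□
□□□□□□
□□□□□□
□□□□□□
2) □□□□□□
□□□□□□
□□□□□□
□□^□□□
□□■■□□
□□□□□□
□□□□□□
□□□□□□
3) □□□□□□
□□□□□□
□□□□□□
□□■>□□
□□■■□□
□□□□□□
□□□□□□
□□□□□□
4) □□□□□□
□□□□□□
□□□□□□
□□■■□□
□□■v□□
□□□□□□
□□□□□□
□□□□□□
5) □□□□□□
□□□□□□
□□□□□□
□□■■□□
□□■□>□
□□□□□□
□□□□□□
□□□□□□
6) □□□□□□
□□□□□□
□□□□□□
□□■■□□
□□■□■□
□□□□v□
□□□□□□
□□□□□□
7) □□□□□□
□□□□□□
□□□□□□
□□■■□□
□□■□■□
□□□<■□
□□□□□□
□□□□□□
8) □□□□□□
□□□□□□
□□□□□□
□□■■□□
□□■^■□
□□□■■□
□□□□□□
□□□□□□
9) □□□□□□
□□□□□□
□□□□□□
□□■■□□
□□■■>□
□□□■■□
□□□□□□
□□□□□□
10) □□□□□□
□□□□□□
□□□□□□
□□■■^□
□□■■□□
□□□■■□
□□□□□□
□□□□□□
11) □□□□□□
□□□□□□
□□□□□□
□□■■■>
□□■■□□
□□□■■□
□□□□□□
□□□□□□
12) □□□□□□
□□□□□□
□□□□□□
□□■■■■
□□■■□v
□□□■■□
□□□□□□
□□□□□□
13) □□□□□□
□□□□□□
□□□□□□
□□■■■■
□□■■<■
□□□■■□
□□□□□□
□□□□□□
14) □□□□□□
□□□□□□
□□□□□□
□□■■^■
□□■■■■
□□□■■□
□□□□□□
□□□□□□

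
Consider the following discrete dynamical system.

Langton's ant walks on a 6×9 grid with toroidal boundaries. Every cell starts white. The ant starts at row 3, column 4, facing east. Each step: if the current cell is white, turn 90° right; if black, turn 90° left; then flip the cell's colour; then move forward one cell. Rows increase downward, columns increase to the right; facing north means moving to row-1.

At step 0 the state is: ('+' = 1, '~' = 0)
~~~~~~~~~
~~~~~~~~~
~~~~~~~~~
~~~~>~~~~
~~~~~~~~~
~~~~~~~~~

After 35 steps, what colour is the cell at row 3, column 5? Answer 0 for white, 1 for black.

1

[0] ~~~~~~~~~
~~~~~~~~~
~~~~~~~~~
~~~~>~~~~
~~~~~~~~~
~~~~~~~~~
[1] ~~~~~~~~~
~~~~~~~~~
~~~~~~~~~
~~~~+~~~~
~~~~v~~~~
~~~~~~~~~
[2] ~~~~~~~~~
~~~~~~~~~
~~~~~~~~~
~~~~+~~~~
~~~<+~~~~
~~~~~~~~~
[3] ~~~~~~~~~
~~~~~~~~~
~~~~~~~~~
~~~^+~~~~
~~~++~~~~
~~~~~~~~~
[4] ~~~~~~~~~
~~~~~~~~~
~~~~~~~~~
~~~+>~~~~
~~~++~~~~
~~~~~~~~~
[5] ~~~~~~~~~
~~~~~~~~~
~~~~^~~~~
~~~+~~~~~
~~~++~~~~
~~~~~~~~~
[6] ~~~~~~~~~
~~~~~~~~~
~~~~+>~~~
~~~+~~~~~
~~~++~~~~
~~~~~~~~~
[7] ~~~~~~~~~
~~~~~~~~~
~~~~++~~~
~~~+~v~~~
~~~++~~~~
~~~~~~~~~
[8] ~~~~~~~~~
~~~~~~~~~
~~~~++~~~
~~~+<+~~~
~~~++~~~~
~~~~~~~~~
[9] ~~~~~~~~~
~~~~~~~~~
~~~~^+~~~
~~~+++~~~
~~~++~~~~
~~~~~~~~~
[10] ~~~~~~~~~
~~~~~~~~~
~~~<~+~~~
~~~+++~~~
~~~++~~~~
~~~~~~~~~
[11] ~~~~~~~~~
~~~^~~~~~
~~~+~+~~~
~~~+++~~~
~~~++~~~~
~~~~~~~~~
[12] ~~~~~~~~~
~~~+>~~~~
~~~+~+~~~
~~~+++~~~
~~~++~~~~
~~~~~~~~~
[13] ~~~~~~~~~
~~~++~~~~
~~~+v+~~~
~~~+++~~~
~~~++~~~~
~~~~~~~~~
[14] ~~~~~~~~~
~~~++~~~~
~~~<++~~~
~~~+++~~~
~~~++~~~~
~~~~~~~~~
[15] ~~~~~~~~~
~~~++~~~~
~~~~++~~~
~~~v++~~~
~~~++~~~~
~~~~~~~~~
[16] ~~~~~~~~~
~~~++~~~~
~~~~++~~~
~~~~>+~~~
~~~++~~~~
~~~~~~~~~
[17] ~~~~~~~~~
~~~++~~~~
~~~~^+~~~
~~~~~+~~~
~~~++~~~~
~~~~~~~~~
[18] ~~~~~~~~~
~~~++~~~~
~~~<~+~~~
~~~~~+~~~
~~~++~~~~
~~~~~~~~~
[19] ~~~~~~~~~
~~~^+~~~~
~~~+~+~~~
~~~~~+~~~
~~~++~~~~
~~~~~~~~~
[20] ~~~~~~~~~
~~<~+~~~~
~~~+~+~~~
~~~~~+~~~
~~~++~~~~
~~~~~~~~~
[21] ~~^~~~~~~
~~+~+~~~~
~~~+~+~~~
~~~~~+~~~
~~~++~~~~
~~~~~~~~~
[22] ~~+>~~~~~
~~+~+~~~~
~~~+~+~~~
~~~~~+~~~
~~~++~~~~
~~~~~~~~~
[23] ~~++~~~~~
~~+v+~~~~
~~~+~+~~~
~~~~~+~~~
~~~++~~~~
~~~~~~~~~
[24] ~~++~~~~~
~~<++~~~~
~~~+~+~~~
~~~~~+~~~
~~~++~~~~
~~~~~~~~~
[25] ~~++~~~~~
~~~++~~~~
~~v+~+~~~
~~~~~+~~~
~~~++~~~~
~~~~~~~~~
[26] ~~++~~~~~
~~~++~~~~
~<++~+~~~
~~~~~+~~~
~~~++~~~~
~~~~~~~~~
[27] ~~++~~~~~
~^~++~~~~
~+++~+~~~
~~~~~+~~~
~~~++~~~~
~~~~~~~~~
[28] ~~++~~~~~
~+>++~~~~
~+++~+~~~
~~~~~+~~~
~~~++~~~~
~~~~~~~~~
[29] ~~++~~~~~
~++++~~~~
~+v+~+~~~
~~~~~+~~~
~~~++~~~~
~~~~~~~~~
[30] ~~++~~~~~
~++++~~~~
~+~>~+~~~
~~~~~+~~~
~~~++~~~~
~~~~~~~~~
[31] ~~++~~~~~
~++^+~~~~
~+~~~+~~~
~~~~~+~~~
~~~++~~~~
~~~~~~~~~
[32] ~~++~~~~~
~+<~+~~~~
~+~~~+~~~
~~~~~+~~~
~~~++~~~~
~~~~~~~~~
[33] ~~++~~~~~
~+~~+~~~~
~+v~~+~~~
~~~~~+~~~
~~~++~~~~
~~~~~~~~~
[34] ~~++~~~~~
~+~~+~~~~
~<+~~+~~~
~~~~~+~~~
~~~++~~~~
~~~~~~~~~
[35] ~~++~~~~~
~+~~+~~~~
~~+~~+~~~
~v~~~+~~~
~~~++~~~~
~~~~~~~~~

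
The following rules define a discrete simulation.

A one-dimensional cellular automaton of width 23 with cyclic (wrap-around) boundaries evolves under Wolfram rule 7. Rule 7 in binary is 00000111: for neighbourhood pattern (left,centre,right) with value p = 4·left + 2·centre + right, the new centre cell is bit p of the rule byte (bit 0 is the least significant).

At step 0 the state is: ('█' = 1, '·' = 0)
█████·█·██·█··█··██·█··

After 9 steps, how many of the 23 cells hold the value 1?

4

0) █████·█·██·█··█··██·█··
1) ······█····█·██·█···█·█
2) ·██████·████····█·███·█
3) ·············████·····█
4) ·████████████·····█████
5) ··············████·····
6) ██████████████·····████
7) ···············████····
8) ███████████████·····███
9) ················████···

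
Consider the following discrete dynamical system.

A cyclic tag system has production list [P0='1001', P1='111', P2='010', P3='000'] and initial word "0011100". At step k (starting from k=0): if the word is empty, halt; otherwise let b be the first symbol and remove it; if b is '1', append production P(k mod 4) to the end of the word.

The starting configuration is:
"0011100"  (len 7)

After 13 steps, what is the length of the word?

8

step 0: "0011100"  (len 7)
step 1: "011100"  (len 6)
step 2: "11100"  (len 5)
step 3: "1100010"  (len 7)
step 4: "100010000"  (len 9)
step 5: "000100001001"  (len 12)
step 6: "00100001001"  (len 11)
step 7: "0100001001"  (len 10)
step 8: "100001001"  (len 9)
step 9: "000010011001"  (len 12)
step 10: "00010011001"  (len 11)
step 11: "0010011001"  (len 10)
step 12: "010011001"  (len 9)
step 13: "10011001"  (len 8)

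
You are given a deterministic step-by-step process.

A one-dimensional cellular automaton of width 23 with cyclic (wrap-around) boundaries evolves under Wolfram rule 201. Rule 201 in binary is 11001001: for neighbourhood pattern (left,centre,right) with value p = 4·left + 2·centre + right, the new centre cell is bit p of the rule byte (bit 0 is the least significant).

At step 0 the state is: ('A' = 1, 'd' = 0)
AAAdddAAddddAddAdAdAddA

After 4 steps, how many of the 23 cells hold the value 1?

k=0  AAAdddAAddddAddAdAdAddA
k=1  AAAdAdAAdAAdddddddddddA
k=2  AAAdddAAdAAdAAAAAAAAAdA
k=3  AAAdAdAAdAAdAAAAAAAAAdA
k=4  AAAdddAAdAAdAAAAAAAAAdA

17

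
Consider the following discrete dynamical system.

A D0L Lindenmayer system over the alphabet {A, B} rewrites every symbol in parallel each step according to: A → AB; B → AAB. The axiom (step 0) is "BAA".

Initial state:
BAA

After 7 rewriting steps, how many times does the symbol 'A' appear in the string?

816

[0] BAA
[1] AABABAB
[2] ABABAABABAABABAAB
[3] ABAABABAABABABAABABAABABABAABABAABABABAAB
[4] ABAABABABAABABAABABABAABABAABABAABABABAABABAABABABAABABAABABAABABABAABABAABABABAABABAABABAABABABAAB
[5] ABAABABABAABABAABABAABABABAABABAABABABAABABAABABAABABABAAB…ABAABABAABABABAABABAABABABAABABAABABABAABABAABABAABABABAAB  (len 239)
[6] ABAABABABAABABAABABAABABABAABABAABABABAABABAABABABAABABAAB…ABAABABAABABABAABABAABABABAABABAABABABAABABAABABAABABABAAB  (len 577)
[7] ABAABABABAABABAABABAABABABAABABAABABABAABABAABABABAABABAAB…ABAABABAABABABAABABAABABABAABABAABABABAABABAABABAABABABAAB  (len 1393)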